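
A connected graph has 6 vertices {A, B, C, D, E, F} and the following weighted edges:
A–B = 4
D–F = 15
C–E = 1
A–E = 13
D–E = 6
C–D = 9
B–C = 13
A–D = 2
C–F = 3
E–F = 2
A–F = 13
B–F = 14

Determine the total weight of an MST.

15

Prim's algorithm from D:
Step 1: frontier [A–D 2, D–E 6, C–D 9, D–F 15] → take A–D (2); add A.
Step 2: frontier [A–B 4, A–E 13, A–F 13, D–E 6, C–D 9, D–F 15] → take A–B (4); add B.
Step 3: frontier [A–E 13, A–F 13, B–C 13, B–F 14, D–E 6, C–D 9, D–F 15] → take D–E (6); add E.
Step 4: frontier [A–F 13, B–C 13, B–F 14, C–D 9, D–F 15, C–E 1, E–F 2] → take C–E (1); add C.
Step 5: frontier [A–F 13, B–F 14, C–F 3, D–F 15, E–F 2] → take E–F (2); add F.
MST edges: A–D, A–B, D–E, C–E, E–F; total weight 2+4+6+1+2 = 15.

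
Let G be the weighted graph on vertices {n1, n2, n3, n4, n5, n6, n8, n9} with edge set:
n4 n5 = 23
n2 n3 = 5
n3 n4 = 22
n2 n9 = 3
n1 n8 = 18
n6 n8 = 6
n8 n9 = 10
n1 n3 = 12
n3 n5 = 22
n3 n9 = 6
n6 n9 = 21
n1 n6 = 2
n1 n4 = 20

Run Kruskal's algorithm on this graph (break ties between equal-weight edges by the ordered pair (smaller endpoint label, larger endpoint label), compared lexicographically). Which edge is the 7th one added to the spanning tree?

Sort edges by weight, then run Kruskal:
n1 n6 (2): add — endpoints in different components.
n2 n9 (3): add — endpoints in different components.
n2 n3 (5): add — endpoints in different components.
n3 n9 (6): skip — n9 and n3 already connected.
n6 n8 (6): add — endpoints in different components.
n8 n9 (10): add — endpoints in different components.
n1 n3 (12): skip — n1 and n3 already connected.
n1 n8 (18): skip — n8 and n1 already connected.
n1 n4 (20): add — endpoints in different components.
n6 n9 (21): skip — n9 and n6 already connected.
n3 n4 (22): skip — n4 and n3 already connected.
n3 n5 (22): add — endpoints in different components.
The 7th edge added is n3 n5.

n3-n5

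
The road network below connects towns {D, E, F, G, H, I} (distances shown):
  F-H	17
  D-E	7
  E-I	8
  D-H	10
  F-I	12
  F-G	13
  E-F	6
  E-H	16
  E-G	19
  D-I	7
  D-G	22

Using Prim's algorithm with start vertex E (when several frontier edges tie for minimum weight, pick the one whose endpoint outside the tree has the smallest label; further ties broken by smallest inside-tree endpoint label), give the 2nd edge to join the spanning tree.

Prim's algorithm from E:
Step 1: cheapest edge leaving the tree is E-F (6); add F.
Step 2: cheapest edge leaving the tree is D-E (7); add D.
Step 3: cheapest edge leaving the tree is D-I (7); add I.
Step 4: cheapest edge leaving the tree is D-H (10); add H.
Step 5: cheapest edge leaving the tree is F-G (13); add G.
The 2nd edge added is D-E.

D-E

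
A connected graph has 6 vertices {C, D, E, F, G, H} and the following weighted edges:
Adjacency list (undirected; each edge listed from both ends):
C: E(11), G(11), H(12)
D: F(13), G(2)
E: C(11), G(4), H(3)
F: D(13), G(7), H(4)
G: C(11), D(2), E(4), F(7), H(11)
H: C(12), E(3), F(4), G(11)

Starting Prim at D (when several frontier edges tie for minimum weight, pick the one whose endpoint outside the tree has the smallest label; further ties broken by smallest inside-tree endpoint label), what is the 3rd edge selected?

E-H

Prim, starting at D.
Step 1: frontier [D—G 2, D—F 13] → take D—G (2); add G.
Step 2: frontier [D—F 13, E—G 4, F—G 7, C—G 11, G—H 11] → take E—G (4); add E.
Step 3: frontier [D—F 13, E—H 3, C—E 11, F—G 7, C—G 11, G—H 11] → take E—H (3); add H.
Step 4: frontier [D—F 13, C—E 11, F—G 7, C—G 11, F—H 4, C—H 12] → take F—H (4); add F.
Step 5: frontier [C—E 11, C—G 11, C—H 12] → take C—E (11); add C.
The 3rd edge added is E—H.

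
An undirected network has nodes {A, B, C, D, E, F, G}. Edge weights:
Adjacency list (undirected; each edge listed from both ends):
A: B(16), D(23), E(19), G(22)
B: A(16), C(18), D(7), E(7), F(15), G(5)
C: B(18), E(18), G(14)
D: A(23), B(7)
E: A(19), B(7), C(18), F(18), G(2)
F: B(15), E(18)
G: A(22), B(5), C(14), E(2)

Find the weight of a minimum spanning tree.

59

Kruskal: consider edges lightest-first.
E G (2): add. Components now {A} {B} {C} {D} {E,G} {F}
B G (5): add. Components now {A} {B,E,G} {C} {D} {F}
B D (7): add. Components now {A} {B,D,E,G} {C} {F}
B E (7): skip — B and E already connected.
C G (14): add. Components now {A} {B,C,D,E,G} {F}
B F (15): add. Components now {A} {B,C,D,E,F,G}
A B (16): add. Components now {A,B,C,D,E,F,G}
MST edges: E G, B G, B D, C G, B F, A B; total weight 2+5+7+14+15+16 = 59.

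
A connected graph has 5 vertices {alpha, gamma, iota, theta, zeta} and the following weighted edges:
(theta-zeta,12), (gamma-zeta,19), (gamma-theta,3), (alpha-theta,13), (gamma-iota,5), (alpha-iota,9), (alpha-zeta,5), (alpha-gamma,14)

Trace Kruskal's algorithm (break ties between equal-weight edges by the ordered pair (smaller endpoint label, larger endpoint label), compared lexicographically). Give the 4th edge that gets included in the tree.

Kruskal's algorithm — process edges by increasing weight (ties by edge label):
gamma-theta (3): add — endpoints in different components.
alpha-zeta (5): add — endpoints in different components.
gamma-iota (5): add — endpoints in different components.
alpha-iota (9): add — endpoints in different components.
The 4th edge added is alpha-iota.

alpha-iota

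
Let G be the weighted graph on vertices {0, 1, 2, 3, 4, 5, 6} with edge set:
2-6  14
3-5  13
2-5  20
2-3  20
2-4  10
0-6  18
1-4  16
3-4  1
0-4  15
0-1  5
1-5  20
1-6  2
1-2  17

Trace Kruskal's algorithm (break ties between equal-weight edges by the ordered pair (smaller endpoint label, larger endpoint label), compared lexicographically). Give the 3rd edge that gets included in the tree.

0-1

Sort edges by weight, then run Kruskal:
3-4 (1): add. Components now {0} {1} {2} {3,4} {5} {6}
1-6 (2): add. Components now {0} {1,6} {2} {3,4} {5}
0-1 (5): add. Components now {0,1,6} {2} {3,4} {5}
2-4 (10): add. Components now {0,1,6} {2,3,4} {5}
3-5 (13): add. Components now {0,1,6} {2,3,4,5}
2-6 (14): add. Components now {0,1,2,3,4,5,6}
The 3rd edge added is 0-1.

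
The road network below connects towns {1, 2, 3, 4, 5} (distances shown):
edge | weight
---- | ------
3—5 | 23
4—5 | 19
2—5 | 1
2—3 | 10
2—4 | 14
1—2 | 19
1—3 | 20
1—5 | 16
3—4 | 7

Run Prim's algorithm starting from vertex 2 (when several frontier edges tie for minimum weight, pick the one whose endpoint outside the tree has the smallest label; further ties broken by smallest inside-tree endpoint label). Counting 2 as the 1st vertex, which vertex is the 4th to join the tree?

Prim, starting at 2.
Step 1: frontier [2—5 1, 2—3 10, 2—4 14, 1—2 19] → take 2—5 (1); add 5.
Step 2: frontier [2—3 10, 2—4 14, 1—2 19, 1—5 16, 4—5 19, 3—5 23] → take 2—3 (10); add 3.
Step 3: frontier [2—4 14, 1—2 19, 3—4 7, 1—3 20, 1—5 16, 4—5 19] → take 3—4 (7); add 4.
Step 4: frontier [1—2 19, 1—3 20, 1—5 16] → take 1—5 (16); add 1.
Vertex order: 2, 5, 3, 4, 1. The 4th vertex is 4.

4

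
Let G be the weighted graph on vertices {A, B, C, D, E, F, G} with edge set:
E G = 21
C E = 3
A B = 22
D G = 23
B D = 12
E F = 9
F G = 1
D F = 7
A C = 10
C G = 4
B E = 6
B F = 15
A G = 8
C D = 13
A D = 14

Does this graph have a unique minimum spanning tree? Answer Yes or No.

Yes

Sort edges by weight, then run Kruskal:
F G (1): add — endpoints in different components.
C E (3): add — endpoints in different components.
C G (4): add — endpoints in different components.
B E (6): add — endpoints in different components.
D F (7): add — endpoints in different components.
A G (8): add — endpoints in different components.
Every non-tree edge has weight strictly greater than the heaviest edge on the tree path between its endpoints, so the MST is unique.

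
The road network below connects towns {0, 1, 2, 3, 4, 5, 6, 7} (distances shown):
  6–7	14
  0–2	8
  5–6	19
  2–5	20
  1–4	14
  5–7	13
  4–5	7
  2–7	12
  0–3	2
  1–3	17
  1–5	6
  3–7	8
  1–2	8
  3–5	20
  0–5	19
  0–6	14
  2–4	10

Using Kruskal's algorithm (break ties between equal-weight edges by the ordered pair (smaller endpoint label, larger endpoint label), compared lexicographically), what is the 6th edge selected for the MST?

Kruskal: consider edges lightest-first.
0–3 (2): add — endpoints in different components.
1–5 (6): add — endpoints in different components.
4–5 (7): add — endpoints in different components.
0–2 (8): add — endpoints in different components.
1–2 (8): add — endpoints in different components.
3–7 (8): add — endpoints in different components.
2–4 (10): skip — 2 and 4 already connected.
2–7 (12): skip — 2 and 7 already connected.
5–7 (13): skip — 5 and 7 already connected.
0–6 (14): add — endpoints in different components.
The 6th edge added is 3–7.

3-7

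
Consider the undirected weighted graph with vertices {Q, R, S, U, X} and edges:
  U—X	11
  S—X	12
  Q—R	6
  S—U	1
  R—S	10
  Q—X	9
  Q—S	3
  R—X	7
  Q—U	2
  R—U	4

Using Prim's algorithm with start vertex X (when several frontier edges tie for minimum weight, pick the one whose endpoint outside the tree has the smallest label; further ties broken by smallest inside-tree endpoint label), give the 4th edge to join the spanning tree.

Q-U

Grow the tree from X using Prim:
Step 1: cheapest edge leaving the tree is R—X (7); add R.
Step 2: cheapest edge leaving the tree is R—U (4); add U.
Step 3: cheapest edge leaving the tree is S—U (1); add S.
Step 4: cheapest edge leaving the tree is Q—U (2); add Q.
The 4th edge added is Q—U.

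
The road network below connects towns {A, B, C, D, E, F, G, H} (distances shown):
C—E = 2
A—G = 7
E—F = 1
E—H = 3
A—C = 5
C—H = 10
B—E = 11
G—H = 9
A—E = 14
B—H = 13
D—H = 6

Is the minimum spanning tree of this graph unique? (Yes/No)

Yes

Kruskal's algorithm — process edges by increasing weight (ties by edge label):
E—F (1): add — endpoints in different components.
C—E (2): add — endpoints in different components.
E—H (3): add — endpoints in different components.
A—C (5): add — endpoints in different components.
D—H (6): add — endpoints in different components.
A—G (7): add — endpoints in different components.
G—H (9): skip — G and H already connected.
C—H (10): skip — C and H already connected.
B—E (11): add — endpoints in different components.
Every non-tree edge has weight strictly greater than the heaviest edge on the tree path between its endpoints, so the MST is unique.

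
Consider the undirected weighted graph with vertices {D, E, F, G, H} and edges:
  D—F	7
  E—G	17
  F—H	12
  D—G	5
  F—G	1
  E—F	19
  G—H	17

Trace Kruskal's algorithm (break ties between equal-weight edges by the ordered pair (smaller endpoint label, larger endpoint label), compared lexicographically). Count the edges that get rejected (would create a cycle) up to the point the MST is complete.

1

Kruskal's algorithm — process edges by increasing weight (ties by edge label):
F—G (1): add. Components now {D} {E} {F,G} {H}
D—G (5): add. Components now {D,F,G} {E} {H}
D—F (7): skip — D and F already connected.
F—H (12): add. Components now {D,F,G,H} {E}
E—G (17): add. Components now {D,E,F,G,H}
Edges rejected before the tree was complete: 1.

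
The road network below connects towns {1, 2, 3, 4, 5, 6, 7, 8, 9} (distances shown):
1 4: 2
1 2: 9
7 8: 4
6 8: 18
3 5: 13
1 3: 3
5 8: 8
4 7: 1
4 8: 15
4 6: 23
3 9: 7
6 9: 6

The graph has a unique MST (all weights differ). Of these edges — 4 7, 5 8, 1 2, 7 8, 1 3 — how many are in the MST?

Kruskal's algorithm — process edges by increasing weight (ties by edge label):
4 7 (1): add — endpoints in different components.
1 4 (2): add — endpoints in different components.
1 3 (3): add — endpoints in different components.
7 8 (4): add — endpoints in different components.
6 9 (6): add — endpoints in different components.
3 9 (7): add — endpoints in different components.
5 8 (8): add — endpoints in different components.
1 2 (9): add — endpoints in different components.
MST edge set: {4 7, 1 4, 1 3, 7 8, 6 9, 3 9, 5 8, 1 2}.
Of the listed edges, {4 7, 5 8, 1 2, 7 8, 1 3} are in the MST → 5.

5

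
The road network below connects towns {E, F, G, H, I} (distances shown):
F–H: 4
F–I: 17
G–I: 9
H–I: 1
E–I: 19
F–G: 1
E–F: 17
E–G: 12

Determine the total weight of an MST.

18

Kruskal's algorithm — process edges by increasing weight (ties by edge label):
F–G (1): add — endpoints in different components.
H–I (1): add — endpoints in different components.
F–H (4): add — endpoints in different components.
G–I (9): skip — G and I already connected.
E–G (12): add — endpoints in different components.
MST edges: F–G, H–I, F–H, E–G; total weight 1+1+4+12 = 18.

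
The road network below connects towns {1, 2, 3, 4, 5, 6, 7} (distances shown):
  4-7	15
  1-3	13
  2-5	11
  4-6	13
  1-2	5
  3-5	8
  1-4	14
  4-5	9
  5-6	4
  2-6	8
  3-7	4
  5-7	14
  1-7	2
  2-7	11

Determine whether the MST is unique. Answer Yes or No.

No

Sort edges by weight, then run Kruskal:
1-7 (2): add. Components now {1,7} {2} {3} {4} {5} {6}
3-7 (4): add. Components now {1,3,7} {2} {4} {5} {6}
5-6 (4): add. Components now {1,3,7} {2} {4} {5,6}
1-2 (5): add. Components now {1,2,3,7} {4} {5,6}
2-6 (8): add. Components now {1,2,3,5,6,7} {4}
3-5 (8): skip — 3 and 5 already connected.
4-5 (9): add. Components now {1,2,3,4,5,6,7}
Non-tree edge 3-5 has weight 8, equal to the heaviest edge on its tree cycle — swapping gives another MST of the same weight. Not unique.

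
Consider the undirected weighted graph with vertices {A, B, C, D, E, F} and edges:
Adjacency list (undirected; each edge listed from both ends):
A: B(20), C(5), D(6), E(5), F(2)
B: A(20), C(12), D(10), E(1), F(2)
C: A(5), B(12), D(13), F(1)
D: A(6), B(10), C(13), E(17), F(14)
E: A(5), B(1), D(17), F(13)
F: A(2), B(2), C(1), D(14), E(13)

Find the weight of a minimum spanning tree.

12

Kruskal: consider edges lightest-first.
B–E (1): add — endpoints in different components.
C–F (1): add — endpoints in different components.
A–F (2): add — endpoints in different components.
B–F (2): add — endpoints in different components.
A–C (5): skip — A and C already connected.
A–E (5): skip — A and E already connected.
A–D (6): add — endpoints in different components.
MST edges: B–E, C–F, A–F, B–F, A–D; total weight 1+1+2+2+6 = 12.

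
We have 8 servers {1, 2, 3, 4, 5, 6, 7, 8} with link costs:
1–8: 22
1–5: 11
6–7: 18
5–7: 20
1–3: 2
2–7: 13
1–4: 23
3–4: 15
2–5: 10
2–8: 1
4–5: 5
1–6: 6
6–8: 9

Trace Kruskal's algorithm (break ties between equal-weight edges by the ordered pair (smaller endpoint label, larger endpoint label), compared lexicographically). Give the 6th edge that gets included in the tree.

2-5

Kruskal's algorithm — process edges by increasing weight (ties by edge label):
2–8 (1): add — endpoints in different components.
1–3 (2): add — endpoints in different components.
4–5 (5): add — endpoints in different components.
1–6 (6): add — endpoints in different components.
6–8 (9): add — endpoints in different components.
2–5 (10): add — endpoints in different components.
1–5 (11): skip — 1 and 5 already connected.
2–7 (13): add — endpoints in different components.
The 6th edge added is 2–5.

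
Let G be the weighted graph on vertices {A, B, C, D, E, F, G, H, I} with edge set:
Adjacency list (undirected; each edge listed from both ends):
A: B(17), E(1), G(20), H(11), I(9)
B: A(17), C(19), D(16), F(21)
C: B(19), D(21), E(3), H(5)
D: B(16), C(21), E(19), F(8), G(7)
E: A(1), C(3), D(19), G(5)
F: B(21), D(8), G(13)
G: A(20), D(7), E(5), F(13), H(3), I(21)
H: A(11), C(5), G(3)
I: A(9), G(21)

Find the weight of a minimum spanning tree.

Grow the tree from A using Prim:
Step 1: cheapest edge leaving the tree is A E (1); add E.
Step 2: cheapest edge leaving the tree is C E (3); add C.
Step 3: cheapest edge leaving the tree is E G (5); add G.
Step 4: cheapest edge leaving the tree is G H (3); add H.
Step 5: cheapest edge leaving the tree is D G (7); add D.
Step 6: cheapest edge leaving the tree is D F (8); add F.
Step 7: cheapest edge leaving the tree is A I (9); add I.
Step 8: cheapest edge leaving the tree is B D (16); add B.
MST edges: A E, C E, E G, G H, D G, D F, A I, B D; total weight 1+3+5+3+7+8+9+16 = 52.

52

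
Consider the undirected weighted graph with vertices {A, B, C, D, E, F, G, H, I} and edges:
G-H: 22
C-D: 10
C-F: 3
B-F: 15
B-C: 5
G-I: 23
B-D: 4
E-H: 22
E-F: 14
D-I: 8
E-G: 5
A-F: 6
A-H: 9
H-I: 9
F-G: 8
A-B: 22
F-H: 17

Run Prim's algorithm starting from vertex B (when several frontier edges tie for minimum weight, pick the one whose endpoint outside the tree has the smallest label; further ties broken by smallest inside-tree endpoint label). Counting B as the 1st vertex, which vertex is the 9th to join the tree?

H

Grow the tree from B using Prim:
Step 1: cheapest edge leaving the tree is B-D (4); add D.
Step 2: cheapest edge leaving the tree is B-C (5); add C.
Step 3: cheapest edge leaving the tree is C-F (3); add F.
Step 4: cheapest edge leaving the tree is A-F (6); add A.
Step 5: cheapest edge leaving the tree is F-G (8); add G.
Step 6: cheapest edge leaving the tree is E-G (5); add E.
Step 7: cheapest edge leaving the tree is D-I (8); add I.
Step 8: cheapest edge leaving the tree is A-H (9); add H.
Vertex order: B, D, C, F, A, G, E, I, H. The 9th vertex is H.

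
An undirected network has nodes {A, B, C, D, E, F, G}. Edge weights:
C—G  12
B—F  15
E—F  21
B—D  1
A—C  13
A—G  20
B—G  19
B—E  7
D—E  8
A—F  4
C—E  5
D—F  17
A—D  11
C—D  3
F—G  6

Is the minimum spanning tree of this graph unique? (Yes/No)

Sort edges by weight, then run Kruskal:
B—D (1): add. Components now {A} {B,D} {C} {E} {F} {G}
C—D (3): add. Components now {A} {B,C,D} {E} {F} {G}
A—F (4): add. Components now {A,F} {B,C,D} {E} {G}
C—E (5): add. Components now {A,F} {B,C,D,E} {G}
F—G (6): add. Components now {A,F,G} {B,C,D,E}
B—E (7): skip — B and E already connected.
D—E (8): skip — D and E already connected.
A—D (11): add. Components now {A,B,C,D,E,F,G}
Every non-tree edge has weight strictly greater than the heaviest edge on the tree path between its endpoints, so the MST is unique.

Yes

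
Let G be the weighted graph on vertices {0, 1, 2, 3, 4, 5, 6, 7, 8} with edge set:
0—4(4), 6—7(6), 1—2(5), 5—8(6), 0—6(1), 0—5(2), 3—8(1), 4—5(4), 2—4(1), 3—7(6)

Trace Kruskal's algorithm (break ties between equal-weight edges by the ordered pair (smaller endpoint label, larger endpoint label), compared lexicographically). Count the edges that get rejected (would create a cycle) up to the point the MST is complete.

Kruskal: consider edges lightest-first.
0—6 (1): add — endpoints in different components.
2—4 (1): add — endpoints in different components.
3—8 (1): add — endpoints in different components.
0—5 (2): add — endpoints in different components.
0—4 (4): add — endpoints in different components.
4—5 (4): skip — 4 and 5 already connected.
1—2 (5): add — endpoints in different components.
3—7 (6): add — endpoints in different components.
5—8 (6): add — endpoints in different components.
Edges rejected before the tree was complete: 1.

1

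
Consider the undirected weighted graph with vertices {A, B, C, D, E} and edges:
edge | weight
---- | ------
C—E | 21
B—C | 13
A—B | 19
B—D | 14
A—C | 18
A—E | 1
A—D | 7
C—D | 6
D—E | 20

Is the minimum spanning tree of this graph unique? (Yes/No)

Kruskal: consider edges lightest-first.
A—E (1): add — endpoints in different components.
C—D (6): add — endpoints in different components.
A—D (7): add — endpoints in different components.
B—C (13): add — endpoints in different components.
Every non-tree edge has weight strictly greater than the heaviest edge on the tree path between its endpoints, so the MST is unique.

Yes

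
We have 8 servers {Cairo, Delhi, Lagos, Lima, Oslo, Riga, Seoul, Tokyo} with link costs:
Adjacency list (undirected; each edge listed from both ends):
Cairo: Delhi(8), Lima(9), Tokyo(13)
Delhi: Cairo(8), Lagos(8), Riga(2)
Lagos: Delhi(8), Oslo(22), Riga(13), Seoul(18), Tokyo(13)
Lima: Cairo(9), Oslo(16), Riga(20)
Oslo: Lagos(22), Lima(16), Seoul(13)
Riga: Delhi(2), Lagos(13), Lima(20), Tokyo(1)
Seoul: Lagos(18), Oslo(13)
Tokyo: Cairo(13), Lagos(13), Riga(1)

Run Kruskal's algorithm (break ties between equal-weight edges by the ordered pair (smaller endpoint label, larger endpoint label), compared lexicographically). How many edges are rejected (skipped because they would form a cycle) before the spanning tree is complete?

3

Sort edges by weight, then run Kruskal:
Riga–Tokyo (1): add — endpoints in different components.
Delhi–Riga (2): add — endpoints in different components.
Cairo–Delhi (8): add — endpoints in different components.
Delhi–Lagos (8): add — endpoints in different components.
Cairo–Lima (9): add — endpoints in different components.
Cairo–Tokyo (13): skip — Tokyo and Cairo already connected.
Lagos–Riga (13): skip — Lagos and Riga already connected.
Lagos–Tokyo (13): skip — Tokyo and Lagos already connected.
Oslo–Seoul (13): add — endpoints in different components.
Lima–Oslo (16): add — endpoints in different components.
Edges rejected before the tree was complete: 3.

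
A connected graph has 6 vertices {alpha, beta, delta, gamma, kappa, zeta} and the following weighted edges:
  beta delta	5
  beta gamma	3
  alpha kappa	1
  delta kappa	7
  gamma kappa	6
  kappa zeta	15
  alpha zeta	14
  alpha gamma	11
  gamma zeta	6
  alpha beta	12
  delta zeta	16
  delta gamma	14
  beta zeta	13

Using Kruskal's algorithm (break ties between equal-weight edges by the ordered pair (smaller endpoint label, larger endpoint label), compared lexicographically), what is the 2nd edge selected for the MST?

Kruskal: consider edges lightest-first.
alpha kappa (1): add — endpoints in different components.
beta gamma (3): add — endpoints in different components.
beta delta (5): add — endpoints in different components.
gamma kappa (6): add — endpoints in different components.
gamma zeta (6): add — endpoints in different components.
The 2nd edge added is beta gamma.

beta-gamma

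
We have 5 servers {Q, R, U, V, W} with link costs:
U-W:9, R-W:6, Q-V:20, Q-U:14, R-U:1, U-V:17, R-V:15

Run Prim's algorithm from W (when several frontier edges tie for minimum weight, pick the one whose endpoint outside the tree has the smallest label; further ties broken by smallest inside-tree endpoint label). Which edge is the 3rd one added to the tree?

Prim, starting at W.
Step 1: cheapest edge leaving the tree is R-W (6); add R.
Step 2: cheapest edge leaving the tree is R-U (1); add U.
Step 3: cheapest edge leaving the tree is Q-U (14); add Q.
Step 4: cheapest edge leaving the tree is R-V (15); add V.
The 3rd edge added is Q-U.

Q-U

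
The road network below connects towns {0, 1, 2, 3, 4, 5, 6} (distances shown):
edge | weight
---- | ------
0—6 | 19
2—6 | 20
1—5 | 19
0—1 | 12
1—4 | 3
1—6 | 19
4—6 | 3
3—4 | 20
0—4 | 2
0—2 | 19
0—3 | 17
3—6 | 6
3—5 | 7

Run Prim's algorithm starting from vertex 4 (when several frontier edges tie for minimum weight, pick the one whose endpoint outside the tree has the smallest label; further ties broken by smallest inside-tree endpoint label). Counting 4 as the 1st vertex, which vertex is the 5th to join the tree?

3

Grow the tree from 4 using Prim:
Step 1: frontier [0—4 2, 1—4 3, 4—6 3, 3—4 20] → take 0—4 (2); add 0.
Step 2: frontier [0—1 12, 0—3 17, 0—2 19, 0—6 19, 1—4 3, 4—6 3, 3—4 20] → take 1—4 (3); add 1.
Step 3: frontier [0—3 17, 0—2 19, 0—6 19, 1—5 19, 1—6 19, 4—6 3, 3—4 20] → take 4—6 (3); add 6.
Step 4: frontier [0—3 17, 0—2 19, 1—5 19, 3—4 20, 3—6 6, 2—6 20] → take 3—6 (6); add 3.
Step 5: frontier [0—2 19, 1—5 19, 3—5 7, 2—6 20] → take 3—5 (7); add 5.
Step 6: frontier [0—2 19, 2—6 20] → take 0—2 (19); add 2.
Vertex order: 4, 0, 1, 6, 3, 5, 2. The 5th vertex is 3.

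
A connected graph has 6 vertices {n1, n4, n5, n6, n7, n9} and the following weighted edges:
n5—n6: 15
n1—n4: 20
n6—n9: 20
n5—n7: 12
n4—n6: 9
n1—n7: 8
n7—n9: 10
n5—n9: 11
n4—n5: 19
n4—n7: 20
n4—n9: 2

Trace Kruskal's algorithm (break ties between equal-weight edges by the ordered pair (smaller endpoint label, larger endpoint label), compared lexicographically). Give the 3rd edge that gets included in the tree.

Sort edges by weight, then run Kruskal:
n4—n9 (2): add. Components now {n6} {n4,n9} {n1} {n5} {n7}
n1—n7 (8): add. Components now {n6} {n4,n9} {n1,n7} {n5}
n4—n6 (9): add. Components now {n4,n6,n9} {n1,n7} {n5}
n7—n9 (10): add. Components now {n1,n4,n6,n7,n9} {n5}
n5—n9 (11): add. Components now {n1,n4,n5,n6,n7,n9}
The 3rd edge added is n4—n6.

n4-n6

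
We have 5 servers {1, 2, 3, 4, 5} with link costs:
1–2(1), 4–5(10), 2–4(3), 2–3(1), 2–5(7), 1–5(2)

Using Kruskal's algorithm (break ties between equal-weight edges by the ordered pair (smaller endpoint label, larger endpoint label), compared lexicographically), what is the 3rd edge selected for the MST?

Kruskal: consider edges lightest-first.
1–2 (1): add. Components now {1,2} {3} {4} {5}
2–3 (1): add. Components now {1,2,3} {4} {5}
1–5 (2): add. Components now {1,2,3,5} {4}
2–4 (3): add. Components now {1,2,3,4,5}
The 3rd edge added is 1–5.

1-5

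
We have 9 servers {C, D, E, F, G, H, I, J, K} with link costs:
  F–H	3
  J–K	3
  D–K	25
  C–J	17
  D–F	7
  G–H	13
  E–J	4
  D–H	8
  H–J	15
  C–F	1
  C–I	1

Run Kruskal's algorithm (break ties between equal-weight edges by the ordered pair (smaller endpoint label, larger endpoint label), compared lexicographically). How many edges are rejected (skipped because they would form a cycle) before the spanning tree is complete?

1

Sort edges by weight, then run Kruskal:
C–F (1): add — endpoints in different components.
C–I (1): add — endpoints in different components.
F–H (3): add — endpoints in different components.
J–K (3): add — endpoints in different components.
E–J (4): add — endpoints in different components.
D–F (7): add — endpoints in different components.
D–H (8): skip — D and H already connected.
G–H (13): add — endpoints in different components.
H–J (15): add — endpoints in different components.
Edges rejected before the tree was complete: 1.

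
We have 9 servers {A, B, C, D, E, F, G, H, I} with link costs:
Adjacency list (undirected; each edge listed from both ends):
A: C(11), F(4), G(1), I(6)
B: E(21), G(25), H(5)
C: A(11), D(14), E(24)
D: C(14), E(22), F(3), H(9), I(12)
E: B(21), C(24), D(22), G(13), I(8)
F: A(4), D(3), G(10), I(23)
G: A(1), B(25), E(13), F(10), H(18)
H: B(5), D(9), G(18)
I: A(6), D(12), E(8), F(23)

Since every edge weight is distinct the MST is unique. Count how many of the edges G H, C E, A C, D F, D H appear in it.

Sort edges by weight, then run Kruskal:
A G (1): add — endpoints in different components.
D F (3): add — endpoints in different components.
A F (4): add — endpoints in different components.
B H (5): add — endpoints in different components.
A I (6): add — endpoints in different components.
E I (8): add — endpoints in different components.
D H (9): add — endpoints in different components.
F G (10): skip — F and G already connected.
A C (11): add — endpoints in different components.
MST edge set: {A G, D F, A F, B H, A I, E I, D H, A C}.
Of the listed edges, {A C, D F, D H} are in the MST → 3.

3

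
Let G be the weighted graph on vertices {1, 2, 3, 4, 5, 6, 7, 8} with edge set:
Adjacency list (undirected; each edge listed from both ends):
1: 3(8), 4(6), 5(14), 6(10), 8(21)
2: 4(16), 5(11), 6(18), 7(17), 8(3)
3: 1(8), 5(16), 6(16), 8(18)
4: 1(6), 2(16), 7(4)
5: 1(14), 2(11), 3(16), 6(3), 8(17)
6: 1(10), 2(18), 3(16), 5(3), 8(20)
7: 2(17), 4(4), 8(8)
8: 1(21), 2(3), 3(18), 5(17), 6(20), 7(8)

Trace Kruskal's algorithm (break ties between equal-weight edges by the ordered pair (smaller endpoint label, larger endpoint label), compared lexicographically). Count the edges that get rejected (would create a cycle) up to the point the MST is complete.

0

Sort edges by weight, then run Kruskal:
2–8 (3): add — endpoints in different components.
5–6 (3): add — endpoints in different components.
4–7 (4): add — endpoints in different components.
1–4 (6): add — endpoints in different components.
1–3 (8): add — endpoints in different components.
7–8 (8): add — endpoints in different components.
1–6 (10): add — endpoints in different components.
Edges rejected before the tree was complete: 0.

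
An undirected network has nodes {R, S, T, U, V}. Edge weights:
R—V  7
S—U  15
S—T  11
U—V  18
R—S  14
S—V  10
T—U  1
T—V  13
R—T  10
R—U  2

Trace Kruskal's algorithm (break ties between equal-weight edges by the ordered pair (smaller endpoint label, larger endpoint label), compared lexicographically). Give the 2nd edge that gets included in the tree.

Kruskal's algorithm — process edges by increasing weight (ties by edge label):
T—U (1): add — endpoints in different components.
R—U (2): add — endpoints in different components.
R—V (7): add — endpoints in different components.
R—T (10): skip — R and T already connected.
S—V (10): add — endpoints in different components.
The 2nd edge added is R—U.

R-U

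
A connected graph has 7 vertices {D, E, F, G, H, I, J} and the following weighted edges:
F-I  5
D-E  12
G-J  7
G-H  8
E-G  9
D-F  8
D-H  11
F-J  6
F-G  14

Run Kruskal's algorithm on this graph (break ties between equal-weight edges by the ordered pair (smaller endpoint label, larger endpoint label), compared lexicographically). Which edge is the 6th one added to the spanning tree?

Kruskal's algorithm — process edges by increasing weight (ties by edge label):
F-I (5): add — endpoints in different components.
F-J (6): add — endpoints in different components.
G-J (7): add — endpoints in different components.
D-F (8): add — endpoints in different components.
G-H (8): add — endpoints in different components.
E-G (9): add — endpoints in different components.
The 6th edge added is E-G.

E-G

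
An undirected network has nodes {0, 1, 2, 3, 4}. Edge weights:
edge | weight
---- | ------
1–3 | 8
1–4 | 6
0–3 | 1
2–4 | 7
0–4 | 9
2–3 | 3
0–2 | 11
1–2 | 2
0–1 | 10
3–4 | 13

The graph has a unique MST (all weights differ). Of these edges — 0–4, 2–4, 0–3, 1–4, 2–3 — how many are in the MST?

Sort edges by weight, then run Kruskal:
0–3 (1): add — endpoints in different components.
1–2 (2): add — endpoints in different components.
2–3 (3): add — endpoints in different components.
1–4 (6): add — endpoints in different components.
MST edge set: {0–3, 1–2, 2–3, 1–4}.
Of the listed edges, {0–3, 1–4, 2–3} are in the MST → 3.

3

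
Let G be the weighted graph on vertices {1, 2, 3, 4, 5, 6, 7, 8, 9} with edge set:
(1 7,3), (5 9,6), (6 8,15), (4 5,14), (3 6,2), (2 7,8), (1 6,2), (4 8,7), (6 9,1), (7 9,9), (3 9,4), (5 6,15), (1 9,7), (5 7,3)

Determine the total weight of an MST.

Kruskal: consider edges lightest-first.
6 9 (1): add — endpoints in different components.
1 6 (2): add — endpoints in different components.
3 6 (2): add — endpoints in different components.
1 7 (3): add — endpoints in different components.
5 7 (3): add — endpoints in different components.
3 9 (4): skip — 3 and 9 already connected.
5 9 (6): skip — 5 and 9 already connected.
1 9 (7): skip — 1 and 9 already connected.
4 8 (7): add — endpoints in different components.
2 7 (8): add — endpoints in different components.
7 9 (9): skip — 7 and 9 already connected.
4 5 (14): add — endpoints in different components.
MST edges: 6 9, 1 6, 3 6, 1 7, 5 7, 4 8, 2 7, 4 5; total weight 1+2+2+3+3+7+8+14 = 40.

40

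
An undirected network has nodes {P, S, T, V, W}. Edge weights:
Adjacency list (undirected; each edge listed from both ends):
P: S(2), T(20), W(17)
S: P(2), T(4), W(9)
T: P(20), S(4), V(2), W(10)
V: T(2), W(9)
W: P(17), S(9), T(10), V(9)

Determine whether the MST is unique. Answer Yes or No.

Kruskal's algorithm — process edges by increasing weight (ties by edge label):
P-S (2): add. Components now {V} {W} {P,S} {T}
T-V (2): add. Components now {T,V} {W} {P,S}
S-T (4): add. Components now {P,S,T,V} {W}
S-W (9): add. Components now {P,S,T,V,W}
Non-tree edge V-W has weight 9, equal to the heaviest edge on its tree cycle — swapping gives another MST of the same weight. Not unique.

No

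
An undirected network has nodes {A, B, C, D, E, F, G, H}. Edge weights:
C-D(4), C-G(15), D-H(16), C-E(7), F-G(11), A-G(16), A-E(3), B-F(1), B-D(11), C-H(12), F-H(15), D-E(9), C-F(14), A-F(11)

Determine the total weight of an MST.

Kruskal: consider edges lightest-first.
B-F (1): add — endpoints in different components.
A-E (3): add — endpoints in different components.
C-D (4): add — endpoints in different components.
C-E (7): add — endpoints in different components.
D-E (9): skip — D and E already connected.
A-F (11): add — endpoints in different components.
B-D (11): skip — B and D already connected.
F-G (11): add — endpoints in different components.
C-H (12): add — endpoints in different components.
MST edges: B-F, A-E, C-D, C-E, A-F, F-G, C-H; total weight 1+3+4+7+11+11+12 = 49.

49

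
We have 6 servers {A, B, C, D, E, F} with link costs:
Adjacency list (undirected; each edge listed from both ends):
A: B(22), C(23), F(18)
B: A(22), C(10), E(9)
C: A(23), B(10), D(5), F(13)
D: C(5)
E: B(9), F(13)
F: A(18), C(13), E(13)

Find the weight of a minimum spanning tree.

Grow the tree from F using Prim:
Step 1: cheapest edge leaving the tree is C F (13); add C.
Step 2: cheapest edge leaving the tree is C D (5); add D.
Step 3: cheapest edge leaving the tree is B C (10); add B.
Step 4: cheapest edge leaving the tree is B E (9); add E.
Step 5: cheapest edge leaving the tree is A F (18); add A.
MST edges: C F, C D, B C, B E, A F; total weight 13+5+10+9+18 = 55.

55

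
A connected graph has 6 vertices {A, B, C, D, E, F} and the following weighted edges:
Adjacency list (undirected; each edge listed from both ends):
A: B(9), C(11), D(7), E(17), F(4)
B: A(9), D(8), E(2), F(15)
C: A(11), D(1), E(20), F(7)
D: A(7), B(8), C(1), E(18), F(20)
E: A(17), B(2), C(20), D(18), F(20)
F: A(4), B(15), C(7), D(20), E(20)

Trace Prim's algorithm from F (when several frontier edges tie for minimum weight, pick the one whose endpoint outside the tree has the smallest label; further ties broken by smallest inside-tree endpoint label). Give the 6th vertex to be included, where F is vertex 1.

Prim, starting at F.
Step 1: frontier [A F 4, C F 7, B F 15, D F 20, E F 20] → take A F (4); add A.
Step 2: frontier [A D 7, A B 9, A C 11, A E 17, C F 7, B F 15, D F 20, E F 20] → take C F (7); add C.
Step 3: frontier [A D 7, A B 9, A E 17, C D 1, C E 20, B F 15, D F 20, E F 20] → take C D (1); add D.
Step 4: frontier [A B 9, A E 17, C E 20, B D 8, D E 18, B F 15, E F 20] → take B D (8); add B.
Step 5: frontier [A E 17, B E 2, C E 20, D E 18, E F 20] → take B E (2); add E.
Vertex order: F, A, C, D, B, E. The 6th vertex is E.

E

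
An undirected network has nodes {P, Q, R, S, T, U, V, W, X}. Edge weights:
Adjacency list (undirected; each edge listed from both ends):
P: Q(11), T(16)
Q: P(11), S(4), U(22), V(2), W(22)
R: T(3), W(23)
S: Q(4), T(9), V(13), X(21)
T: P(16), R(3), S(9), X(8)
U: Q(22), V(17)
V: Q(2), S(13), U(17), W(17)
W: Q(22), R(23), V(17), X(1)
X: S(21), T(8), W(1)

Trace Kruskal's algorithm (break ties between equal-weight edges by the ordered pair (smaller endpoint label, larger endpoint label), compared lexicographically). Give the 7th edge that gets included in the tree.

Kruskal's algorithm — process edges by increasing weight (ties by edge label):
W X (1): add — endpoints in different components.
Q V (2): add — endpoints in different components.
R T (3): add — endpoints in different components.
Q S (4): add — endpoints in different components.
T X (8): add — endpoints in different components.
S T (9): add — endpoints in different components.
P Q (11): add — endpoints in different components.
S V (13): skip — V and S already connected.
P T (16): skip — T and P already connected.
U V (17): add — endpoints in different components.
The 7th edge added is P Q.

P-Q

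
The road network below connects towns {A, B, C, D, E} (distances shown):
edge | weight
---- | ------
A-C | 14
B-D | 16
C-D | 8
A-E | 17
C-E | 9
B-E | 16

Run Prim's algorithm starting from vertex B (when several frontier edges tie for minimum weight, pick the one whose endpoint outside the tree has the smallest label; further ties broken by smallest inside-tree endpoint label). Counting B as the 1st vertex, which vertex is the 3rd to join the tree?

Prim's algorithm from B:
Step 1: cheapest edge leaving the tree is B-D (16); add D.
Step 2: cheapest edge leaving the tree is C-D (8); add C.
Step 3: cheapest edge leaving the tree is C-E (9); add E.
Step 4: cheapest edge leaving the tree is A-C (14); add A.
Vertex order: B, D, C, E, A. The 3rd vertex is C.

C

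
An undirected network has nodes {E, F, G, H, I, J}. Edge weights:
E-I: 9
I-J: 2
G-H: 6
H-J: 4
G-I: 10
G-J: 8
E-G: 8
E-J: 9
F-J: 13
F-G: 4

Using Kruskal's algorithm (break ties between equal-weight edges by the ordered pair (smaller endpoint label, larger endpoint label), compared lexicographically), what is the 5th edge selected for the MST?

Kruskal's algorithm — process edges by increasing weight (ties by edge label):
I-J (2): add. Components now {E} {F} {G} {H} {I,J}
F-G (4): add. Components now {E} {F,G} {H} {I,J}
H-J (4): add. Components now {E} {F,G} {H,I,J}
G-H (6): add. Components now {E} {F,G,H,I,J}
E-G (8): add. Components now {E,F,G,H,I,J}
The 5th edge added is E-G.

E-G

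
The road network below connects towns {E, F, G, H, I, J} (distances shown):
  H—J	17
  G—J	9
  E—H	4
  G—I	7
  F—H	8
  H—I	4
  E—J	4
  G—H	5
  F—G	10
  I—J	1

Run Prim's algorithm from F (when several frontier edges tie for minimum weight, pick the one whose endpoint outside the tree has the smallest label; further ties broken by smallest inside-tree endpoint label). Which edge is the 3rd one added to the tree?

H-I

Prim, starting at F.
Step 1: cheapest edge leaving the tree is F—H (8); add H.
Step 2: cheapest edge leaving the tree is E—H (4); add E.
Step 3: cheapest edge leaving the tree is H—I (4); add I.
Step 4: cheapest edge leaving the tree is I—J (1); add J.
Step 5: cheapest edge leaving the tree is G—H (5); add G.
The 3rd edge added is H—I.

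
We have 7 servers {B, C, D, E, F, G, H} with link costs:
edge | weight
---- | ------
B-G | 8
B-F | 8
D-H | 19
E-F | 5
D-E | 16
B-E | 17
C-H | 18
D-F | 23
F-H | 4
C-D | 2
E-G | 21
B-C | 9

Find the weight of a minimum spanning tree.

36

Grow the tree from G using Prim:
Step 1: cheapest edge leaving the tree is B-G (8); add B.
Step 2: cheapest edge leaving the tree is B-F (8); add F.
Step 3: cheapest edge leaving the tree is F-H (4); add H.
Step 4: cheapest edge leaving the tree is E-F (5); add E.
Step 5: cheapest edge leaving the tree is B-C (9); add C.
Step 6: cheapest edge leaving the tree is C-D (2); add D.
MST edges: B-G, B-F, F-H, E-F, B-C, C-D; total weight 8+8+4+5+9+2 = 36.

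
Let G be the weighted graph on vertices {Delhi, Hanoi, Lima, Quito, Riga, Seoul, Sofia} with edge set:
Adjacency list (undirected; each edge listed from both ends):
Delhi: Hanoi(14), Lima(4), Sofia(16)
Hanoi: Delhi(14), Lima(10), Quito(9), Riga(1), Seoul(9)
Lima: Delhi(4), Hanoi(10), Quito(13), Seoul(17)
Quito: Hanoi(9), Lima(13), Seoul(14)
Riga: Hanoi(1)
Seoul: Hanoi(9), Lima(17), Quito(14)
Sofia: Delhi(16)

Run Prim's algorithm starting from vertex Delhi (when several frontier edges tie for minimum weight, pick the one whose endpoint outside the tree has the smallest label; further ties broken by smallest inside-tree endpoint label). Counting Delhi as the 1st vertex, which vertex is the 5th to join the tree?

Grow the tree from Delhi using Prim:
Step 1: cheapest edge leaving the tree is Delhi—Lima (4); add Lima.
Step 2: cheapest edge leaving the tree is Hanoi—Lima (10); add Hanoi.
Step 3: cheapest edge leaving the tree is Hanoi—Riga (1); add Riga.
Step 4: cheapest edge leaving the tree is Hanoi—Quito (9); add Quito.
Step 5: cheapest edge leaving the tree is Hanoi—Seoul (9); add Seoul.
Step 6: cheapest edge leaving the tree is Delhi—Sofia (16); add Sofia.
Vertex order: Delhi, Lima, Hanoi, Riga, Quito, Seoul, Sofia. The 5th vertex is Quito.

Quito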